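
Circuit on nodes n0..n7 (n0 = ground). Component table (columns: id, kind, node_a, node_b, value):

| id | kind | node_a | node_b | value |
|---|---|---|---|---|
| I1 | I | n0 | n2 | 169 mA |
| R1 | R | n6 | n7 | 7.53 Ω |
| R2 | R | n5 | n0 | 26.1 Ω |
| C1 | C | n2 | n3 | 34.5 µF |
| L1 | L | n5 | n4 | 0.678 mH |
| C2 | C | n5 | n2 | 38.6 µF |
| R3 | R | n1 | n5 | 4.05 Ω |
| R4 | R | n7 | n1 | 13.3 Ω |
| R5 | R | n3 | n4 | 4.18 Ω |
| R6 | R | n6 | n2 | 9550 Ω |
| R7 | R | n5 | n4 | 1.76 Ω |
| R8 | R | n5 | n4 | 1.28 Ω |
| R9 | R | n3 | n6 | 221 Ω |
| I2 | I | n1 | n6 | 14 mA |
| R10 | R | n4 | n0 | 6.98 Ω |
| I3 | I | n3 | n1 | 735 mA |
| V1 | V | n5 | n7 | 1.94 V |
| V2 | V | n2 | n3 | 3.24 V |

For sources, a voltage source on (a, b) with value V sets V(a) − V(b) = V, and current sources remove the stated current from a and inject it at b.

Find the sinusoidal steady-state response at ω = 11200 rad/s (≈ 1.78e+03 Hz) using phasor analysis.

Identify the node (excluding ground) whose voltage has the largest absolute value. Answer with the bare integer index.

Element admittances at ω=11200 rad/s:
  I1: injects 0.169 A into n2 (from n0)
  Y(R1) = 0.1328+0.000j S between n6,n7
  Y(R2) = 0.03831+0.000j S between n5,n0
  Y(C1) = 0.000+0.3864j S between n2,n3
  Y(L1) = 0.000-0.1317j S between n5,n4
  Y(C2) = 0.000+0.4323j S between n5,n2
  Y(R3) = 0.2469+0.000j S between n1,n5
  Y(R4) = 0.07519+0.000j S between n7,n1
  Y(R5) = 0.2392+0.000j S between n3,n4
  Y(R6) = 0.0001047+0.000j S between n6,n2
  Y(R7) = 0.5682+0.000j S between n5,n4
  Y(R8) = 0.7812+0.000j S between n5,n4
  Y(R9) = 0.004525+0.000j S between n3,n6
  I2: injects 0.014 A into n6 (from n1)
  Y(R10) = 0.1433+0.000j S between n4,n0
  I3: injects 0.735 A into n1 (from n3)
  V1: constraint V(n5)−V(n7) = 1.94
  V2: constraint V(n2)−V(n3) = 3.24
Assemble and solve the 9×9 MNA system:
  V(n1)=3.148+0.05425j  V(n2)=1.417-0.1096j  V(n3)=-1.823-0.1096j  V(n4)=0.8152-0.01451j  V(n5)=1.363+0.05425j  V(n6)=-0.5149+0.04873j  V(n7)=-0.5773+0.05425j
  i(V1)=-0.2884+0.0007331j  i(V2)=0.09795-1.275j

1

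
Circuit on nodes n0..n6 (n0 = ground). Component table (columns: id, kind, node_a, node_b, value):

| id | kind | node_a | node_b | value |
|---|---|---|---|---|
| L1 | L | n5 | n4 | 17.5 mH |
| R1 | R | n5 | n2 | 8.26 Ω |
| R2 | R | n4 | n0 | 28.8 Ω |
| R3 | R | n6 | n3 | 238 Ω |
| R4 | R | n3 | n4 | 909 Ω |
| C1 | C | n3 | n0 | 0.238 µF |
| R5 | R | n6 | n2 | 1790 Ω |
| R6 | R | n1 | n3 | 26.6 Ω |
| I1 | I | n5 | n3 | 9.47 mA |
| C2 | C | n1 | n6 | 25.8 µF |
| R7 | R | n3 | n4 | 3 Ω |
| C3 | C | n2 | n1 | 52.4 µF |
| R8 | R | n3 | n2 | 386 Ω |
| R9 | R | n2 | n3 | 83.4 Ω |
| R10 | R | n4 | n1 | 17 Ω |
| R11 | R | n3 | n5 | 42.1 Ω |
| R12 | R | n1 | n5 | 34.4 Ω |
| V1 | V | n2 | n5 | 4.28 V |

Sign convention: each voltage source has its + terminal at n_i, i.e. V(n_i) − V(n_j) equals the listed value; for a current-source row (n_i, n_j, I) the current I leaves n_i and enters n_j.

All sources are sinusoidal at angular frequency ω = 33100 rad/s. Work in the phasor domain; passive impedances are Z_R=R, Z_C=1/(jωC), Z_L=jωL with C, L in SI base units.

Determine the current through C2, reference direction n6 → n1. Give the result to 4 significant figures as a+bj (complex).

Apply KCL at each of the 6 non-ground nodes and solve the resulting linear system.
Node n1: branches {R6, C2, C3, R10, R12} → V_1 = 0.6066+0.0005050j
Node n2: branches {R1, R5, C3, R8, R9, V1} → V_2 = 0.6075-0.1088j
Node n3: branches {R3, R4, C1, R6, I1, R7, R8, R9, R11} → V_3 = -0.1029+0.01081j
Node n4: branches {L1, R2, R4, R7, R10} → V_4 = 0.002452+0.02334j
Node n5: branches {L1, R1, I1, R11, R12, V1} → V_5 = -3.673-0.1088j
Node n6: branches {R3, R5, C2} → V_6 = 0.6066+0.003995j
Source currents: i(V1)=-0.7181+0.0003258j

-0.002980-3.438e-05j A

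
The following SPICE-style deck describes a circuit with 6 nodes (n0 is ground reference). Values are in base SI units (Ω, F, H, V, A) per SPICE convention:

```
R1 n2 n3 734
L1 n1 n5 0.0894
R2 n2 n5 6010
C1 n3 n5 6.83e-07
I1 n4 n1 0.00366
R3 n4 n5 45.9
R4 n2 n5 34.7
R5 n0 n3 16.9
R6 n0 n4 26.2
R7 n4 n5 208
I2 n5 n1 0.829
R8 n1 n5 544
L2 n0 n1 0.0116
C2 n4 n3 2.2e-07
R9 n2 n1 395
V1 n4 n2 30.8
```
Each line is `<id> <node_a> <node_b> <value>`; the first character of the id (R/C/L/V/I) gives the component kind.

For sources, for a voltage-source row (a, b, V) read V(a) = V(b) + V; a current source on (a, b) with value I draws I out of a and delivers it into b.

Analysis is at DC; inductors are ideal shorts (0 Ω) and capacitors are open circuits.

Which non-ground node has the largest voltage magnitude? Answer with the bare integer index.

Apply KCL at each of the 5 non-ground nodes and solve the resulting linear system.
Node n1: branches {L1, I1, I2, R8, L2, R9} → V_1 = 0.000
Node n2: branches {R1, R2, R4, R9, V1} → V_2 = -20.47
Node n3: branches {R1, C1, R5, C2} → V_3 = -0.4608
Node n4: branches {I1, R3, R6, R7, C2, V1} → V_4 = 10.33
Node n5: branches {L1, R2, C1, R3, R4, R7, I2, R8} → V_5 = 0.000
Source currents: i(L1)=1.148, i(L2)=0.3669, i(V1)=-0.6725

2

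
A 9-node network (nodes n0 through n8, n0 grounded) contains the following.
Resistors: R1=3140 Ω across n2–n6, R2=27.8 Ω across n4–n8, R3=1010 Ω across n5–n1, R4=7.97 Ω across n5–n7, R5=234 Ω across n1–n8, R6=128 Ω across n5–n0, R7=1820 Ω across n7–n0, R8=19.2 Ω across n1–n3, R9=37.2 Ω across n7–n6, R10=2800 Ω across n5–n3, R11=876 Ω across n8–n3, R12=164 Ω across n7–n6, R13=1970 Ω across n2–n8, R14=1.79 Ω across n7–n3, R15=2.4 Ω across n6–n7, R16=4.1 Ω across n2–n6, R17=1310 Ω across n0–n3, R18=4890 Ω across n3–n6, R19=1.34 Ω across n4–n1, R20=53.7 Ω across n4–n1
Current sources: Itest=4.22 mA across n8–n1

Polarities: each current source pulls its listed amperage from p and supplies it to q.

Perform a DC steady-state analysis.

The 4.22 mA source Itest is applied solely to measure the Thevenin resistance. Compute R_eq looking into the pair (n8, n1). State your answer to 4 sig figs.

R_eq = 24.86 Ω

MNA unknowns: 8 node voltages V₁..V_8
R1: Y=0.0003185 on G[2,6]
R2: Y=0.03597 on G[4,8]
R3: Y=0.0009901 on G[5,1]
R4: Y=0.1255 on G[5,7]
R5: Y=0.004274 on G[1,8]
R6: Y=0.007812 on G[5,0]
R7: Y=0.0005495 on G[7,0]
R8: Y=0.05208 on G[1,3]
R9: Y=0.02688 on G[7,6]
R10: Y=0.0003571 on G[5,3]
R11: Y=0.001142 on G[8,3]
R12: Y=0.006098 on G[7,6]
R13: Y=0.0005076 on G[2,8]
R14: Y=0.5587 on G[7,3]
R15: Y=0.4167 on G[6,7]
R16: Y=0.2439 on G[2,6]
R17: Y=0.0007634 on G[0,3]
R18: Y=0.0002045 on G[3,6]
R19: Y=0.7463 on G[4,1]
R20: Y=0.01862 on G[4,1]
Itest: z[8]−=0.00422, z[1]+=0.00422
solve → V1=0.003214, V2=-0.0003542, V3=5.691e-05, V4=-0.001498, V5=-3.502e-06, V6=-0.0001436, V7=-2.928e-05, V8=-0.1017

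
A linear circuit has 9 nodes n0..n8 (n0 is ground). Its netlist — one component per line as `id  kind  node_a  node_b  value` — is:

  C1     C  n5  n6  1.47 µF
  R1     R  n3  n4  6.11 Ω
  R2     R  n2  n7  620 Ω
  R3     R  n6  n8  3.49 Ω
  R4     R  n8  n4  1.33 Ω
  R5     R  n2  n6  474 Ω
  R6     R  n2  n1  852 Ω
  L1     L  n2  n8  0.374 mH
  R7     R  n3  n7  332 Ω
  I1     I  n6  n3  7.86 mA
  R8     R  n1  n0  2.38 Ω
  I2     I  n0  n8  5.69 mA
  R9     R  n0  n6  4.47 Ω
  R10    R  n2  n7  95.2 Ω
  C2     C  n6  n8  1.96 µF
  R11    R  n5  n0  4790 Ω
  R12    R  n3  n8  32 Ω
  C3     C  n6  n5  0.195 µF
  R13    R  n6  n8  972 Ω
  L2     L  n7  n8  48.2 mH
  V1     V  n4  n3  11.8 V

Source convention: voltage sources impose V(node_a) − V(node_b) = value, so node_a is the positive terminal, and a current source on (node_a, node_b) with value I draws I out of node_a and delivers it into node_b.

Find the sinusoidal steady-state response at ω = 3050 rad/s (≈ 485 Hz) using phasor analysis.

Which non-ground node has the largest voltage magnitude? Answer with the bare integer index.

3

Element admittances at ω=3050 rad/s:
  Y(C1) = 0.000+0.004483j S between n5,n6
  Y(R1) = 0.1637+0.000j S between n3,n4
  Y(R2) = 0.001613+0.000j S between n2,n7
  Y(R3) = 0.2865+0.000j S between n6,n8
  Y(R4) = 0.7519+0.000j S between n8,n4
  Y(R5) = 0.002110+0.000j S between n2,n6
  Y(R6) = 0.001174+0.000j S between n2,n1
  Y(L1) = 0.000-0.8767j S between n2,n8
  Y(R7) = 0.003012+0.000j S between n3,n7
  I1: injects 0.00786 A into n3 (from n6)
  Y(R8) = 0.4202+0.000j S between n1,n0
  I2: injects 0.00569 A into n8 (from n0)
  Y(R9) = 0.2237+0.000j S between n0,n6
  Y(R10) = 0.01050+0.000j S between n2,n7
  Y(C2) = 0.000+0.005978j S between n6,n8
  Y(R11) = 0.0002088+0.000j S between n5,n0
  Y(R12) = 0.03125+0.000j S between n3,n8
  Y(C3) = 0.000+0.0005948j S between n6,n5
  Y(R13) = 0.001029+0.000j S between n6,n8
  Y(L2) = 0.000-0.006802j S between n7,n8
  V1: constraint V(n4)−V(n3) = 11.8
Assemble and solve the 9×9 MNA system:
  V(n1)=0.0002303-7.393e-05j  V(n2)=0.08268-0.02654j  V(n3)=-11.21-0.003796j  V(n4)=0.5885-0.003796j  V(n5)=0.02493+0.001163j  V(n6)=0.02498+0.0001378j  V(n7)=-1.782-0.8551j  V(n8)=0.07133-0.0005220j
  i(V1)=-2.320+0.002462j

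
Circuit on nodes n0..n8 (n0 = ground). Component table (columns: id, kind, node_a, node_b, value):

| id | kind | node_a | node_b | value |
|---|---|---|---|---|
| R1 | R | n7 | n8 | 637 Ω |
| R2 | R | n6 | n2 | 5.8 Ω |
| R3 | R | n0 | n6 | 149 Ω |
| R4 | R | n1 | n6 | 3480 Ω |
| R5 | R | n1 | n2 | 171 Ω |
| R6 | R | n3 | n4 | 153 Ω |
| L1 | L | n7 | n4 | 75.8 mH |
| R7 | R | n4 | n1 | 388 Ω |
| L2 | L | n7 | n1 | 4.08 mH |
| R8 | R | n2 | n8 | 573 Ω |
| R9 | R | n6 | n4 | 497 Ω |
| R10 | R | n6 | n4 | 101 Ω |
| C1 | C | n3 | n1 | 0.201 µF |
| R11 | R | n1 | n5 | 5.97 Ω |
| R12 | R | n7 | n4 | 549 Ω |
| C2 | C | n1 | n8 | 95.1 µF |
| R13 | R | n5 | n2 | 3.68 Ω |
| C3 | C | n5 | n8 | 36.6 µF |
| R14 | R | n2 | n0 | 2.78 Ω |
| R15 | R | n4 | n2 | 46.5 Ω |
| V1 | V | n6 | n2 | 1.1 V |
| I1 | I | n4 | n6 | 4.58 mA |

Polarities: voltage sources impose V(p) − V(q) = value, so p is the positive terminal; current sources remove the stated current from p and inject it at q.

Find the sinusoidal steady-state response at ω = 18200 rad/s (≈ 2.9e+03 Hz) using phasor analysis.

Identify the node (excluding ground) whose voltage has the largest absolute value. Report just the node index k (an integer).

Element admittances at ω=18200 rad/s:
  Y(R1) = 0.001570+0.000j S between n7,n8
  Y(R2) = 0.1724+0.000j S between n6,n2
  Y(R3) = 0.006711+0.000j S between n0,n6
  Y(R4) = 0.0002874+0.000j S between n1,n6
  Y(R5) = 0.005848+0.000j S between n1,n2
  Y(R6) = 0.006536+0.000j S between n3,n4
  Y(L1) = 0.000-0.0007249j S between n7,n4
  Y(R7) = 0.002577+0.000j S between n4,n1
  Y(L2) = 0.000-0.01347j S between n7,n1
  Y(R8) = 0.001745+0.000j S between n2,n8
  Y(R9) = 0.002012+0.000j S between n6,n4
  Y(R10) = 0.009901+0.000j S between n6,n4
  Y(C1) = 0.000+0.003658j S between n3,n1
  Y(R11) = 0.1675+0.000j S between n1,n5
  Y(R12) = 0.001821+0.000j S between n7,n4
  Y(C2) = 0.000+1.731j S between n1,n8
  Y(R13) = 0.2717+0.000j S between n5,n2
  Y(C3) = 0.000+0.6661j S between n5,n8
  Y(R14) = 0.3597+0.000j S between n2,n0
  Y(R15) = 0.02151+0.000j S between n4,n2
  V1: constraint V(n6)−V(n2) = 1.1
  I1: injects 0.00458 A into n6 (from n4)
Assemble and solve the 9×9 MNA system:
  V(n1)=-0.01305-0.001206j  V(n2)=-0.02015+0.000j  V(n3)=0.1438-0.09830j  V(n4)=0.1981-0.01051j  V(n5)=-0.01466+0.001324j  V(n6)=1.080+0.000j  V(n7)=0.004217+0.02125j  V(n8)=-0.01349-0.0005098j
  i(V1)=-0.2031-0.0001256j

6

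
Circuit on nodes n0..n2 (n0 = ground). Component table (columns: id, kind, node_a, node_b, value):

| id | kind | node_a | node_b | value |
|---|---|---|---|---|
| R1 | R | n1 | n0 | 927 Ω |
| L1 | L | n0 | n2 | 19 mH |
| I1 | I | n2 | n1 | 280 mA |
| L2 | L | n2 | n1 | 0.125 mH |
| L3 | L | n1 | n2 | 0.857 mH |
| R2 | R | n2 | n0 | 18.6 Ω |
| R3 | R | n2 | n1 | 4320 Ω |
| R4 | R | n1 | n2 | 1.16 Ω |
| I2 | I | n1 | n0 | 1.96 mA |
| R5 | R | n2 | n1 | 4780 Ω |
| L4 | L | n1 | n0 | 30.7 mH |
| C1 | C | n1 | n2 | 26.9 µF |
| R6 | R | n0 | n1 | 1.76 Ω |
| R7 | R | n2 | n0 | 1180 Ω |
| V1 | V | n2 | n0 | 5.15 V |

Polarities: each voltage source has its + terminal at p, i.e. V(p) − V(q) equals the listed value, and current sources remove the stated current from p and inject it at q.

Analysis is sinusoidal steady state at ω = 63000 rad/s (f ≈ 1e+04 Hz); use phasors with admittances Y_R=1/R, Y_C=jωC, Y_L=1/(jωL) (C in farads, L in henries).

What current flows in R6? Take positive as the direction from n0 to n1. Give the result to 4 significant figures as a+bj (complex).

MNA unknowns: 2 node voltages V₁..V_2 plus 1 source current (V1)
R1: Y=0.001079+0.000j on G[1,0]
L1: Y=0.000-0.0008354j on G[0,2]
I1: z[2]−=0.28, z[1]+=0.28
L2: Y=0.000-0.1270j on G[2,1]
L3: Y=0.000-0.01852j on G[1,2]
R2: Y=0.05376+0.000j on G[2,0]
R3: Y=0.0002315+0.000j on G[2,1]
R4: Y=0.8621+0.000j on G[1,2]
I2: z[1]−=0.00196, z[0]+=0.00196
R5: Y=0.0002092+0.000j on G[2,1]
L4: Y=0.000-0.0005170j on G[1,0]
C1: Y=0.000+1.695j on G[1,2]
R6: Y=0.5682+0.000j on G[0,1]
R7: Y=0.0008475+0.000j on G[2,0]
V1: row V2−V0=5.15, i_V1 at 2,0
solve → V1=4.297+0.9247j, V2=5.150+0.000j
aux → i_V1=-2.730-0.5199j

-2.441-0.5254j A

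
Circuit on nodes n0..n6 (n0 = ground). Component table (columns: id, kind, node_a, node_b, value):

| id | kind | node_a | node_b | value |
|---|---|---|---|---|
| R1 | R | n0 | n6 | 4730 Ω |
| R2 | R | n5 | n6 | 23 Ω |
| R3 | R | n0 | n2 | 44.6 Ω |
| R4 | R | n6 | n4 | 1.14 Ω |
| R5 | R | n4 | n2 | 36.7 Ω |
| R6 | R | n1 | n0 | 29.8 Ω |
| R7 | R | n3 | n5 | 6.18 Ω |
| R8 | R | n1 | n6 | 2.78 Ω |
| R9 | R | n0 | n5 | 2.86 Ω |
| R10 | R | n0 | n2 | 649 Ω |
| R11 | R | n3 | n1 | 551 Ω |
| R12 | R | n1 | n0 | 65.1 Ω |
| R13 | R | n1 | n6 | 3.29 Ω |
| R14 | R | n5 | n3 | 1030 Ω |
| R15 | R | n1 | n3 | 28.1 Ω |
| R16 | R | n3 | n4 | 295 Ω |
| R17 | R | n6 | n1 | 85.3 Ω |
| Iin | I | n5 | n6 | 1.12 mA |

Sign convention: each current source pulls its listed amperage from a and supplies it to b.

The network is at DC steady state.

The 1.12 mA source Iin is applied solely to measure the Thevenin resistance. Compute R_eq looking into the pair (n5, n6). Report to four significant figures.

Apply KCL at each of the 6 non-ground nodes and solve the resulting linear system.
Node n1: branches {R6, R8, R11, R12, R13, R15, R17} → V_1 = 0.007053
Node n2: branches {R3, R5, R10} → V_2 = 0.004145
Node n3: branches {R7, R11, R14, R15, R16} → V_3 = 0.0004055
Node n4: branches {R4, R5, R16} → V_4 = 0.007790
Node n5: branches {R2, R7, R9, R14, Iin} → V_5 = -0.001276
Node n6: branches {R1, R2, R4, R8, R13, R17, Iin} → V_6 = 0.007932

R_eq = 8.221 Ω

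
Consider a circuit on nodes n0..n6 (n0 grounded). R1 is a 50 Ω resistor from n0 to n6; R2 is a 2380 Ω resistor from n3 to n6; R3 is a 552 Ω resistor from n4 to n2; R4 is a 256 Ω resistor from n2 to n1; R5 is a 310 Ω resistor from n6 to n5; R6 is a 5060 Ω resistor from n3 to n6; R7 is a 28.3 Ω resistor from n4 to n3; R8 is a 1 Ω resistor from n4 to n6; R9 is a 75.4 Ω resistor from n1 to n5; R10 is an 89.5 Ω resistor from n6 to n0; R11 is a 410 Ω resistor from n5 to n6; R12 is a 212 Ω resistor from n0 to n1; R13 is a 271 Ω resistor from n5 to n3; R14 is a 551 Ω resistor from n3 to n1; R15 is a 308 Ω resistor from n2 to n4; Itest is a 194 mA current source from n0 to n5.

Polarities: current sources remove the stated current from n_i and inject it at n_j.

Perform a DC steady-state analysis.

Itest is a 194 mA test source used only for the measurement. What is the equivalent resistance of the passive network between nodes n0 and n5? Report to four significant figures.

Element admittances at DC:
  Y(R1) = 0.02000 S between n0,n6
  Y(R2) = 0.0004202 S between n3,n6
  Y(R3) = 0.001812 S between n4,n2
  Y(R4) = 0.003906 S between n2,n1
  Y(R5) = 0.003226 S between n6,n5
  Y(R6) = 0.0001976 S between n3,n6
  Y(R7) = 0.03534 S between n4,n3
  Y(R8) = 1.000 S between n4,n6
  Y(R9) = 0.01326 S between n1,n5
  Y(R10) = 0.01117 S between n6,n0
  Y(R11) = 0.002439 S between n5,n6
  Y(R12) = 0.004717 S between n0,n1
  Y(R13) = 0.003690 S between n5,n3
  Y(R14) = 0.001815 S between n3,n1
  Y(R15) = 0.003247 S between n2,n4
  Itest: injects 0.194 A into n5 (from n0)
Assemble and solve the 6×6 MNA system:
  V(n1)=11.43  V(n2)=7.555  V(n3)=6.001  V(n4)=4.559  V(n5)=17.39  V(n6)=4.493

R_eq = 89.62 Ω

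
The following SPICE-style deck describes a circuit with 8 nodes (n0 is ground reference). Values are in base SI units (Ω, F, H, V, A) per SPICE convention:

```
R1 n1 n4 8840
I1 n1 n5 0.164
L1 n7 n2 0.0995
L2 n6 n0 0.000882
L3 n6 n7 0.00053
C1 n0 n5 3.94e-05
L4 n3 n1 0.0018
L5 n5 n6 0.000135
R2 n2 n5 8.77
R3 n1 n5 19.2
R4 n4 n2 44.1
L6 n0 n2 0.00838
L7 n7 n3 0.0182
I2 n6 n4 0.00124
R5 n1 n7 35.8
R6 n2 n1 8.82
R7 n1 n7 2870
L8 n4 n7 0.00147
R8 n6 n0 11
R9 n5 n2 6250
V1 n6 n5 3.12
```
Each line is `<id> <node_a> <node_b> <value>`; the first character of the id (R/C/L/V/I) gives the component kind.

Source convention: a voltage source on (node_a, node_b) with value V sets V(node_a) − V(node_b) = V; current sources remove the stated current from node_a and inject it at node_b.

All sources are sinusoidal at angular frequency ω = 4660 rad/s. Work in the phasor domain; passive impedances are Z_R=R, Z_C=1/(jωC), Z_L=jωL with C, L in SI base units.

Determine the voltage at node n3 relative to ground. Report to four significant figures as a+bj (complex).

Apply KCL at each of the 7 non-ground nodes and solve the resulting linear system.
Node n1: branches {R1, I1, L4, R3, R5, R6, R7} → V_1 = -6.080+2.116j
Node n2: branches {L1, R2, R4, L6, R6, R9} → V_2 = -5.752+1.913j
Node n3: branches {L4, L7} → V_3 = -5.766+2.159j
Node n4: branches {R1, R4, I2, L8} → V_4 = -2.562+2.097j
Node n5: branches {I1, C1, L5, R2, R3, R9, V1} → V_5 = -5.644+3.023j
Node n6: branches {L2, L3, L5, I2, R8, V1} → V_6 = -2.524+3.023j
Node n7: branches {L1, L3, L7, R5, R7, L8} → V_7 = -2.590+2.587j
Source currents: i(V1)=-0.6841+4.097j

-5.766+2.159j V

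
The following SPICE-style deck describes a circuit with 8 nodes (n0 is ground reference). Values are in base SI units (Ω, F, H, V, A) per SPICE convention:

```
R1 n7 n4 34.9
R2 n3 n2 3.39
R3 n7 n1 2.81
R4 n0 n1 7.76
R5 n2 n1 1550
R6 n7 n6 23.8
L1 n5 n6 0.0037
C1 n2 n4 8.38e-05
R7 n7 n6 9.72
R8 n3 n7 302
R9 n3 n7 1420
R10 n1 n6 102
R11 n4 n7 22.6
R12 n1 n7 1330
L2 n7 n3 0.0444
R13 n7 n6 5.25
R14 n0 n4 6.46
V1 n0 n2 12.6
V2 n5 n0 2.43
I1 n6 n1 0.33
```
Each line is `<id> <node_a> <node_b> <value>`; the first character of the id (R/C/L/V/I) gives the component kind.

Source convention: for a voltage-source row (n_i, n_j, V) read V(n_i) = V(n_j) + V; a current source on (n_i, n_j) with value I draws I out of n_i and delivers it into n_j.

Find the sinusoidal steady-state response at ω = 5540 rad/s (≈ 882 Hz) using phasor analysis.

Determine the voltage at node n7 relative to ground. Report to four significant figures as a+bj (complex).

-4.032-3.674j V

Element admittances at ω=5540 rad/s:
  Y(R1) = 0.02865+0.000j S between n7,n4
  Y(R2) = 0.2950+0.000j S between n3,n2
  Y(R3) = 0.3559+0.000j S between n7,n1
  Y(R4) = 0.1289+0.000j S between n0,n1
  Y(R5) = 0.0006452+0.000j S between n2,n1
  Y(R6) = 0.04202+0.000j S between n7,n6
  Y(L1) = 0.000-0.04879j S between n5,n6
  Y(C1) = 0.000+0.4643j S between n2,n4
  Y(R7) = 0.1029+0.000j S between n7,n6
  Y(R8) = 0.003311+0.000j S between n3,n7
  Y(R9) = 0.0007042+0.000j S between n3,n7
  Y(R10) = 0.009804+0.000j S between n1,n6
  Y(R11) = 0.04425+0.000j S between n4,n7
  Y(R12) = 0.0007519+0.000j S between n1,n7
  Y(L2) = 0.000-0.004065j S between n7,n3
  Y(R13) = 0.1905+0.000j S between n7,n6
  Y(R14) = 0.1548+0.000j S between n0,n4
  V1: constraint V(n0)−V(n2) = 12.6
  V2: constraint V(n5)−V(n0) = 2.43
  I1: injects 0.33 A into n1 (from n6)
Assemble and solve the 9×9 MNA system:
  V(n1)=-2.335-2.733j  V(n2)=-12.60+0.000j  V(n3)=-12.53-0.1649j  V(n4)=-10.87-4.699j  V(n5)=2.430+0.000j  V(n6)=-4.290-4.597j  V(n7)=-4.032-3.674j
  i(V1)=-2.208-0.7518j  i(V2)=-0.2243+0.3278j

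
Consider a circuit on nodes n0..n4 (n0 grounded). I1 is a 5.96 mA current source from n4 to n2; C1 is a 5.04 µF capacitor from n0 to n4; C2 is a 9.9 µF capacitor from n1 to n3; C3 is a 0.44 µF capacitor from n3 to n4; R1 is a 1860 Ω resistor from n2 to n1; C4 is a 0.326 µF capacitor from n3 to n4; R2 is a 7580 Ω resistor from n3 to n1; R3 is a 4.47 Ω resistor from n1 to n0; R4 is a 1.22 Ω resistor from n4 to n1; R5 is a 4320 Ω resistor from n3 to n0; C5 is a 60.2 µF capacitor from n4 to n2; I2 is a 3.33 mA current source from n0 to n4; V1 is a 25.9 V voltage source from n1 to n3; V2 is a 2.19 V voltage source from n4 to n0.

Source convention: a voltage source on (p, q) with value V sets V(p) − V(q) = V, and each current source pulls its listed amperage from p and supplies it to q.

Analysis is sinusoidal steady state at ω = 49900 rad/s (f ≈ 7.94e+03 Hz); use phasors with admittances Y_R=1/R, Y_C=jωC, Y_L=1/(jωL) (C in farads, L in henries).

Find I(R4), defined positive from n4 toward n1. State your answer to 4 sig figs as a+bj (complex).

MNA unknowns: 4 node voltages V₁..V_4 plus 2 source currents (V1, V2)
I1: z[4]−=0.00596, z[2]+=0.00596
C1: Y=0.000+0.2515j on G[0,4]
C2: Y=0.000+0.4940j on G[1,3]
C3: Y=0.000+0.02196j on G[3,4]
R1: Y=0.0005376+0.000j on G[2,1]
C4: Y=0.000+0.01627j on G[3,4]
R2: Y=0.0001319+0.000j on G[3,1]
R3: Y=0.2237+0.000j on G[1,0]
R4: Y=0.8197+0.000j on G[4,1]
R5: Y=0.0002315+0.000j on G[3,0]
C5: Y=0.000+3.004j on G[4,2]
I2: z[0]−=0.00333, z[4]+=0.00333
V1: row V1−V3=25.9, i_V1 at 1,3
V2: row V4−V0=2.19, i_V2 at 4,0
solve → V1=1.761+0.9638j, V2=2.190-0.001907j, V3=-24.14+0.9638j, V4=2.190+0.000j
aux → i_V1=-0.04584-13.80j, i_V2=-0.3851-0.7666j

0.3514-0.7900j A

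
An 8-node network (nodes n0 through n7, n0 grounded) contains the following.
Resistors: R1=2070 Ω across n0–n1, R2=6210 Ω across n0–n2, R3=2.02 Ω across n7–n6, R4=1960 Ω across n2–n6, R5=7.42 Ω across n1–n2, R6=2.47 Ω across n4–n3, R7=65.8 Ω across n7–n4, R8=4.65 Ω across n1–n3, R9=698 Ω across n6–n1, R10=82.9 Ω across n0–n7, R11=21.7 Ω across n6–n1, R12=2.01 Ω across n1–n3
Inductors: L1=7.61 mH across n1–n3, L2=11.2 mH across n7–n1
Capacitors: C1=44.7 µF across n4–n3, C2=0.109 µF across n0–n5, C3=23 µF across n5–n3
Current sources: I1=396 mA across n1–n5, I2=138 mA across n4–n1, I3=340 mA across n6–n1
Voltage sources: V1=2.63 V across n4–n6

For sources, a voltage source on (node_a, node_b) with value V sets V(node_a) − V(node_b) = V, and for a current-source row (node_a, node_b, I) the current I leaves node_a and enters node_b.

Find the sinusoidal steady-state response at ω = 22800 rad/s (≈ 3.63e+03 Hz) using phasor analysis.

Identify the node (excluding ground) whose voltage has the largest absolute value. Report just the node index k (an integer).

5

MNA unknowns: 7 node voltages V₁..V_7 plus 1 source current (V1)
R1: Y=0.0004831+0.000j on G[0,1]
R2: Y=0.0001610+0.000j on G[0,2]
R3: Y=0.4950+0.000j on G[7,6]
L1: Y=0.000-0.005763j on G[1,3]
R4: Y=0.0005102+0.000j on G[2,6]
R5: Y=0.1348+0.000j on G[1,2]
R6: Y=0.4049+0.000j on G[4,3]
C1: Y=0.000+1.019j on G[4,3]
R7: Y=0.01520+0.000j on G[7,4]
R8: Y=0.2151+0.000j on G[1,3]
R9: Y=0.001433+0.000j on G[6,1]
C2: Y=0.000+0.002485j on G[0,5]
R10: Y=0.01206+0.000j on G[0,7]
I1: z[1]−=0.396, z[5]+=0.396
L2: Y=0.000-0.003916j on G[7,1]
C3: Y=0.000+0.5244j on G[5,3]
R11: Y=0.04608+0.000j on G[6,1]
I2: z[4]−=0.138, z[1]+=0.138
I3: z[6]−=0.34, z[1]+=0.34
R12: Y=0.4975+0.000j on G[1,3]
V1: row V4−V6=2.63, i_V1 at 4,6
solve → V1=2.191-0.6720j, V2=2.178-0.6702j, V3=2.258-0.7035j, V4=2.128-0.4173j, V5=2.248-1.452j, V6=-0.5022-0.4173j, V7=-0.4159-0.4272j
aux → i_V1=0.1679+0.01713j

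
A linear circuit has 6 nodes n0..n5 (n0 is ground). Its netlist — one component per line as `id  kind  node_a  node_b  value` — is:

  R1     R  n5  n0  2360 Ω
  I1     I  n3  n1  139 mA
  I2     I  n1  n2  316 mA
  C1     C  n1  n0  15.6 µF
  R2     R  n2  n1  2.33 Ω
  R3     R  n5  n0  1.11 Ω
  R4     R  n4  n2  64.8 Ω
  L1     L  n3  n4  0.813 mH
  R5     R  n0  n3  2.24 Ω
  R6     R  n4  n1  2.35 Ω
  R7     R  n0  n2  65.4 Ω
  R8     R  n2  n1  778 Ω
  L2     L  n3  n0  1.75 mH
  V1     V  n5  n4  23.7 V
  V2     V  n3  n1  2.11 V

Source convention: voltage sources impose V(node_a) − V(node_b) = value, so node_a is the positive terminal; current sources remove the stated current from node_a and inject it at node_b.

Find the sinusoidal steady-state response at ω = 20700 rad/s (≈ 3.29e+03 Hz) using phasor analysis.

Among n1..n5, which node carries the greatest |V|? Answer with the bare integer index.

4

Element admittances at ω=20700 rad/s:
  Y(R1) = 0.0004237+0.000j S between n5,n0
  I1: injects 0.139 A into n1 (from n3)
  I2: injects 0.316 A into n2 (from n1)
  Y(C1) = 0.000+0.3229j S between n1,n0
  Y(R2) = 0.4292+0.000j S between n2,n1
  Y(R3) = 0.9009+0.000j S between n5,n0
  Y(R4) = 0.01543+0.000j S between n4,n2
  Y(L1) = 0.000-0.05942j S between n3,n4
  Y(R5) = 0.4464+0.000j S between n0,n3
  Y(R6) = 0.4255+0.000j S between n4,n1
  Y(R7) = 0.01529+0.000j S between n0,n2
  Y(R8) = 0.001285+0.000j S between n2,n1
  Y(L2) = 0.000-0.02761j S between n3,n0
  V1: constraint V(n5)−V(n4) = 23.7
  V2: constraint V(n3)−V(n1) = 2.11
Assemble and solve the 7×7 MNA system:
  V(n1)=-9.053+4.234j  V(n2)=-8.392+3.981j  V(n3)=-6.943+4.234j  V(n4)=-18.73+0.8662j  V(n5)=4.968+0.8662j
  i(V1)=-4.478-0.7807j  i(V2)=2.644-1.381j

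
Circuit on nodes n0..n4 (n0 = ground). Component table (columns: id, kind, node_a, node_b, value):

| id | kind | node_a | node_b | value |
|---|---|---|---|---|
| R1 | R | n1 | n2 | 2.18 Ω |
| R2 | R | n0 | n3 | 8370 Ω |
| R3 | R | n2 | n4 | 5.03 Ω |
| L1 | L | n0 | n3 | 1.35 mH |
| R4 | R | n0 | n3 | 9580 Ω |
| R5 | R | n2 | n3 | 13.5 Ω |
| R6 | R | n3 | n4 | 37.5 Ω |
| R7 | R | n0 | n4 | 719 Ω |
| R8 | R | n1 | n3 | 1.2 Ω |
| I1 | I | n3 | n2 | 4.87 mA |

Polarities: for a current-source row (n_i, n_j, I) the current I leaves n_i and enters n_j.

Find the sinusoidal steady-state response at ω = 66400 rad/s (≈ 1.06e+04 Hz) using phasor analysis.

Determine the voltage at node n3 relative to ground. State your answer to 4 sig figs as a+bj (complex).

Element admittances at ω=66400 rad/s:
  Y(R1) = 0.4587+0.000j S between n1,n2
  Y(R2) = 0.0001195+0.000j S between n0,n3
  Y(R3) = 0.1988+0.000j S between n2,n4
  Y(L1) = 0.000-0.01116j S between n0,n3
  Y(R4) = 0.0001044+0.000j S between n0,n3
  Y(R5) = 0.07407+0.000j S between n2,n3
  Y(R6) = 0.02667+0.000j S between n3,n4
  Y(R7) = 0.001391+0.000j S between n0,n4
  Y(R8) = 0.8333+0.000j S between n1,n3
  I1: injects 0.00487 A into n2 (from n3)
Assemble and solve the 4×4 MNA system:
  V(n1)=0.004193-0.001320j  V(n2)=0.01215-0.001317j  V(n3)=-0.0001898-0.001321j  V(n4)=0.01063-0.001310j

-0.0001898-0.001321j V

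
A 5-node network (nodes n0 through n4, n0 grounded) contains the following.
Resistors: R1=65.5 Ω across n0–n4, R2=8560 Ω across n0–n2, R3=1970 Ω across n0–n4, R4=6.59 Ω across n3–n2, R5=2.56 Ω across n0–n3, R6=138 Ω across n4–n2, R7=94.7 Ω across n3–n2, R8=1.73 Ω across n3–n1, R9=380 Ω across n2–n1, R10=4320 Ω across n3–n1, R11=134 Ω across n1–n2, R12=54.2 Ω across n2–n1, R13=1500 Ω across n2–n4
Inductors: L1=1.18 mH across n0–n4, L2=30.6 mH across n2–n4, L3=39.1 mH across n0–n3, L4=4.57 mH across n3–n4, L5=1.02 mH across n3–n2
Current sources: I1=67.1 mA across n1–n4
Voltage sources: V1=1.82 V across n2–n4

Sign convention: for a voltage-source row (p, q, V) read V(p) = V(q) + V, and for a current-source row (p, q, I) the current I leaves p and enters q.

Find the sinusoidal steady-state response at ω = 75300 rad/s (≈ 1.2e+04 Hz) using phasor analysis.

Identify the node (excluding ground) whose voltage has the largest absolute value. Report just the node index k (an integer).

4

MNA unknowns: 4 node voltages V₁..V_4 plus 1 source current (V1)
R1: Y=0.01527+0.000j on G[0,4]
R2: Y=0.0001168+0.000j on G[0,2]
R3: Y=0.0005076+0.000j on G[0,4]
R4: Y=0.1517+0.000j on G[3,2]
R5: Y=0.3906+0.000j on G[0,3]
R6: Y=0.007246+0.000j on G[4,2]
L1: Y=0.000-0.01125j on G[0,4]
R7: Y=0.01056+0.000j on G[3,2]
R8: Y=0.5780+0.000j on G[3,1]
R9: Y=0.002632+0.000j on G[2,1]
R10: Y=0.0002315+0.000j on G[3,1]
L2: Y=0.000-0.0004340j on G[2,4]
L3: Y=0.000-0.0003396j on G[0,3]
L4: Y=0.000-0.002906j on G[3,4]
R11: Y=0.007463+0.000j on G[1,2]
R12: Y=0.01845+0.000j on G[2,1]
L5: Y=0.000-0.01302j on G[3,2]
R13: Y=0.0006667+0.000j on G[2,4]
I1: z[1]−=0.0671, z[4]+=0.0671
V1: row V2−V4=1.82, i_V1 at 2,4
solve → V1=-0.03372-0.03664j, V2=0.5119-0.09325j, V3=0.05539-0.03385j, V4=-1.308-0.09325j
aux → i_V1=-0.1034+0.01800j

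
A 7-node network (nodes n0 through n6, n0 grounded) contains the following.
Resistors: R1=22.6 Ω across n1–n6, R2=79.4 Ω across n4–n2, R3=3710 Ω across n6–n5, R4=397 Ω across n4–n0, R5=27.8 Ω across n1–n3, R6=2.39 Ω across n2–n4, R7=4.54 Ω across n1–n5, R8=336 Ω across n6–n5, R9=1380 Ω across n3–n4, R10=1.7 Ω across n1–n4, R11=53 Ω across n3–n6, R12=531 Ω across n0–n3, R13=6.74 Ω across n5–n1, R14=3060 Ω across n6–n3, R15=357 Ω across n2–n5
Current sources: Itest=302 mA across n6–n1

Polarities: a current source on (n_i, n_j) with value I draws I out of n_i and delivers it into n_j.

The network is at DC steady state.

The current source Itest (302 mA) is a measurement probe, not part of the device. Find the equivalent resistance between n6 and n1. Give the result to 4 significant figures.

R_eq = 16.61 Ω

Apply KCL at each of the 6 non-ground nodes and solve the resulting linear system.
Node n1: branches {R1, R5, R7, R10, R13, Itest} → V_1 = 0.7263
Node n2: branches {R2, R6, R15} → V_2 = 0.7207
Node n3: branches {R5, R9, R11, R12, R14} → V_3 = -0.9643
Node n4: branches {R2, R4, R6, R9, R10} → V_4 = 0.7210
Node n5: branches {R3, R7, R8, R13, R15} → V_5 = 0.6828
Node n6: branches {R1, R3, R8, R11, R14, Itest} → V_6 = -4.291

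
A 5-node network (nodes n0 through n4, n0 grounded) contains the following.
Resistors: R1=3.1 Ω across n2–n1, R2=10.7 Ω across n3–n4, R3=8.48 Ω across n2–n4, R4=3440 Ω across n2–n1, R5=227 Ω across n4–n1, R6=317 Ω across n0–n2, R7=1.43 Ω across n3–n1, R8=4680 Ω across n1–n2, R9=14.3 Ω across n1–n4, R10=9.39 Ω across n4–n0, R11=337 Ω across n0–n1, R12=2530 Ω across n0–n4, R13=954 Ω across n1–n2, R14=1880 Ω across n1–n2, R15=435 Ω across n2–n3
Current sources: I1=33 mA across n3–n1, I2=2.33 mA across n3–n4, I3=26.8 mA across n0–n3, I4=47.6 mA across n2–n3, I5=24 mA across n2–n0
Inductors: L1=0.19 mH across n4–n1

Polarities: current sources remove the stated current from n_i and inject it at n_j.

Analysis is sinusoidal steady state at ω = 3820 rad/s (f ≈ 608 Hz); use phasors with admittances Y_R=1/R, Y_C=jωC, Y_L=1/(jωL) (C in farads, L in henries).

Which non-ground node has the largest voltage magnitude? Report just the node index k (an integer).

2

Apply KCL at each of the 4 non-ground nodes and solve the resulting linear system.
Node n1: branches {R1, I1, R4, R5, R7, R8, R9, R11, L1, R13, R14} → V_1 = 0.03105+0.01011j
Node n2: branches {R1, R3, R4, R6, R8, I4, R13, R14, R15, I5} → V_2 = -0.1292+0.007242j
Node n3: branches {I1, R2, I2, R7, I3, I4, R15} → V_3 = 0.07951+0.008857j
Node n4: branches {R2, R3, I2, R5, R9, R10, L1, R12} → V_4 = 0.02915-0.0004944j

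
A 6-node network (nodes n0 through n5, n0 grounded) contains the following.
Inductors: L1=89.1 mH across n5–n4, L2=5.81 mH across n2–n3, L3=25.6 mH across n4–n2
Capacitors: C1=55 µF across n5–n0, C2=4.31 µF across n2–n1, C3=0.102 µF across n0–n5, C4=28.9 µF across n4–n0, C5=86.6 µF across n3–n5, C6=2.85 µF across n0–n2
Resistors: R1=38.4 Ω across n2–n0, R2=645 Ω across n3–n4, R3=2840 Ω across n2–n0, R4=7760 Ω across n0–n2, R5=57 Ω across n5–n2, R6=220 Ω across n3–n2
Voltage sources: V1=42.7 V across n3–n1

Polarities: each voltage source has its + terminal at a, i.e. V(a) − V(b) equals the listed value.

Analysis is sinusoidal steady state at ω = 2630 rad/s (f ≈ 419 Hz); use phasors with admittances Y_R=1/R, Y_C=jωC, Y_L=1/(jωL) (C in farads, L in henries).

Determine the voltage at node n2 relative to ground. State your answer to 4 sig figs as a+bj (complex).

Apply KCL at each of the 5 non-ground nodes and solve the resulting linear system.
Node n1: branches {C2, V1} → V_1 = -40.69+2.167j
Node n2: branches {C2, R1, L2, L3, R3, R4, R5, R6, C6} → V_2 = 6.595-2.724j
Node n3: branches {L2, R2, R6, C5, V1} → V_3 = 2.006+2.167j
Node n4: branches {L1, L3, R2, C4} → V_4 = -1.758+0.5284j
Node n5: branches {L1, C1, C3, R5, C5} → V_5 = 1.080+1.071j
Source currents: i(V1)=-0.05544-0.5360j

6.595-2.724j V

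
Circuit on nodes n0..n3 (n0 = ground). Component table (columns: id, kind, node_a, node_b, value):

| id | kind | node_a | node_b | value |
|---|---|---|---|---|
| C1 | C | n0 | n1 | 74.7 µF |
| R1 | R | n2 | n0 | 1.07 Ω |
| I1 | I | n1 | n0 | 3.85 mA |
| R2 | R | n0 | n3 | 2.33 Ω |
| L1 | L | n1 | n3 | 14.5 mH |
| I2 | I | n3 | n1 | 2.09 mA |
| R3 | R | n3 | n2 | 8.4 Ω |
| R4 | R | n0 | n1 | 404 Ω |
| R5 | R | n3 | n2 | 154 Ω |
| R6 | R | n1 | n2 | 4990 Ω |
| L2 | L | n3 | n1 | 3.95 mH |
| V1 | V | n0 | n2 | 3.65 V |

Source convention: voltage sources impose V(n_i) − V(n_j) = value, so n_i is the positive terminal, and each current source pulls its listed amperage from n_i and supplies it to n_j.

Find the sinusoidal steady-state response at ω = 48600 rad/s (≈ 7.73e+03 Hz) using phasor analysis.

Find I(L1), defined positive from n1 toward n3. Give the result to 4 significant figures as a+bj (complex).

1.510e-05-0.001180j A

MNA unknowns: 3 node voltages V₁..V_3 plus 1 source current (V1)
C1: Y=0.000+3.630j on G[0,1]
R1: Y=0.9346+0.000j on G[2,0]
I1: z[1]−=0.00385, z[0]+=0.00385
R2: Y=0.4292+0.000j on G[0,3]
L1: Y=0.000-0.001419j on G[1,3]
I2: z[3]−=0.00209, z[1]+=0.00209
R3: Y=0.1190+0.000j on G[3,2]
R4: Y=0.002475+0.000j on G[0,1]
R5: Y=0.006494+0.000j on G[3,2]
R6: Y=0.0002004+0.000j on G[1,2]
L2: Y=0.000-0.005209j on G[3,1]
V1: row V0−V2=3.65, i_V1 at 0,2
solve → V1=0.001517+0.0007068j, V2=-3.650+0.000j, V3=-0.8297-0.009932j
aux → i_V1=-3.766+0.001247j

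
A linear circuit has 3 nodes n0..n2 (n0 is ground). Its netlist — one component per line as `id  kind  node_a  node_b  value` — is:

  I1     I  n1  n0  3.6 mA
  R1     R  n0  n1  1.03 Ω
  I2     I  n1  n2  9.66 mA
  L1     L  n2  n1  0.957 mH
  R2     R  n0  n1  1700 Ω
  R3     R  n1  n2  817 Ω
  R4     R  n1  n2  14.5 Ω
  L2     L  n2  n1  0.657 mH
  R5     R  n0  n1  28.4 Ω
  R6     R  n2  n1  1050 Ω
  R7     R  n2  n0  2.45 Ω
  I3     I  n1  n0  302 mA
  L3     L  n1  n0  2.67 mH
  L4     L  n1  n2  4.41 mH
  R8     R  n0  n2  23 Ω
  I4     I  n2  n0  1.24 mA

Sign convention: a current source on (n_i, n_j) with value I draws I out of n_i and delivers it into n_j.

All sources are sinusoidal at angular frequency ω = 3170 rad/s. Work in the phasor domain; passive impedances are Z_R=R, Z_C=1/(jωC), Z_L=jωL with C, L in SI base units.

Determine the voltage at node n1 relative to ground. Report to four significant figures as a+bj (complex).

-0.2172-0.04867j V

Apply KCL at each of the 2 non-ground nodes and solve the resulting linear system.
Node n1: branches {I1, R1, I2, L1, R2, R3, R4, L2, R5, R6, I3, L3, L4} → V_1 = -0.2172-0.04867j
Node n2: branches {I2, L1, R3, R4, L2, R6, R7, L4, R8, I4} → V_2 = -0.1826+0.05167j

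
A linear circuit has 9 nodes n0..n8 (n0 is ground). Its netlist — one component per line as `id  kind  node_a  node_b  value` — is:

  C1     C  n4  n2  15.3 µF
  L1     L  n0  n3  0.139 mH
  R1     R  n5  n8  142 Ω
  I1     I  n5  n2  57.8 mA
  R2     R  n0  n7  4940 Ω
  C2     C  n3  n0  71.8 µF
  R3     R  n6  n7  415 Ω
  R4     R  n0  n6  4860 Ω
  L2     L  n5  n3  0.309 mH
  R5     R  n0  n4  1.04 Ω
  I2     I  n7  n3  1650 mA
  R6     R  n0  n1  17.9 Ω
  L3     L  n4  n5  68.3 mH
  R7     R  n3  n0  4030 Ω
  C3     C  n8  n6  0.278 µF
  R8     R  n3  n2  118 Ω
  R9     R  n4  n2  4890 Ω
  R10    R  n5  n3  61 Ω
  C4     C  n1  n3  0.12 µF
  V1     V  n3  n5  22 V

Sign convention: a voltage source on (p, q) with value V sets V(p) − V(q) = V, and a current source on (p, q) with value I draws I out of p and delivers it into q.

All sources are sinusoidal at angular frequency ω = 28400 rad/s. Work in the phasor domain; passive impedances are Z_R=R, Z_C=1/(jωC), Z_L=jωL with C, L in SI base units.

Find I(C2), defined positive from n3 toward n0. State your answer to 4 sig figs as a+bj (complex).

0.1855-0.08994j A

Element admittances at ω=28400 rad/s:
  Y(C1) = 0.000+0.4345j S between n4,n2
  Y(L1) = 0.000-0.2533j S between n0,n3
  Y(R1) = 0.007042+0.000j S between n5,n8
  I1: injects 0.0578 A into n2 (from n5)
  Y(R2) = 0.0002024+0.000j S between n0,n7
  Y(C2) = 0.000+2.039j S between n3,n0
  Y(R3) = 0.002410+0.000j S between n6,n7
  Y(R4) = 0.0002058+0.000j S between n0,n6
  Y(L2) = 0.000-0.1140j S between n5,n3
  Y(R5) = 0.9615+0.000j S between n0,n4
  I2: injects 1.65 A into n3 (from n7)
  Y(R6) = 0.05587+0.000j S between n0,n1
  Y(L3) = 0.000-0.0005155j S between n4,n5
  Y(R7) = 0.0002481+0.000j S between n3,n0
  Y(C3) = 0.000+0.007895j S between n8,n6
  Y(R8) = 0.008475+0.000j S between n3,n2
  Y(R9) = 0.0002045+0.000j S between n4,n2
  Y(R10) = 0.01639+0.000j S between n5,n3
  Y(C4) = 0.000+0.003408j S between n1,n3
  V1: constraint V(n3)−V(n5) = 22
Assemble and solve the 9×9 MNA system:
  V(n1)=0.005365-0.003018j  V(n2)=0.05975-0.1189j  V(n3)=-0.04411-0.09096j  V(n4)=0.05914+0.01210j  V(n5)=-22.04-0.09096j  V(n6)=-233.7+171.5j  V(n7)=-847.3+158.2j  V(n8)=-225.2-9.651j
  i(V1)=1.127+2.586j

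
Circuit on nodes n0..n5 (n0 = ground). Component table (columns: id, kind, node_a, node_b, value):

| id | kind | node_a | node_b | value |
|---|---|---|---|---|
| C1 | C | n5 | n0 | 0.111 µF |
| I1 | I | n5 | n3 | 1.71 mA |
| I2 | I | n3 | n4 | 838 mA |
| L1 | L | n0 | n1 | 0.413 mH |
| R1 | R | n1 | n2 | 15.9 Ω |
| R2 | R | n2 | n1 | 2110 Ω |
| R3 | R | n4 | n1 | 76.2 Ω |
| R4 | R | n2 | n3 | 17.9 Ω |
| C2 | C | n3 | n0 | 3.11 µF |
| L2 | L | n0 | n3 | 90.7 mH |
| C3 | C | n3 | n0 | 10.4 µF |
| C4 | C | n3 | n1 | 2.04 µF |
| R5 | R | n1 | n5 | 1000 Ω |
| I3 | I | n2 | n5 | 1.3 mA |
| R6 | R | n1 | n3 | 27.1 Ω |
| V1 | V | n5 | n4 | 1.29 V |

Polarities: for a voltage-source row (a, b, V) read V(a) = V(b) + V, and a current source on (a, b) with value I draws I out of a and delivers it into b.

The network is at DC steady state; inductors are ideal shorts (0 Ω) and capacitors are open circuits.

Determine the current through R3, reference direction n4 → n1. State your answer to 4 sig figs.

Apply KCL at each of the 5 non-ground nodes and solve the resulting linear system.
Node n1: branches {L1, R1, R2, R3, C4, R5, R6} → V_1 = 0.000
Node n2: branches {R1, R2, R4, I3} → V_2 = -0.01090
Node n3: branches {I1, I2, R4, C2, L2, C3, C4, R6} → V_3 = 0.000
Node n4: branches {I2, R3, V1} → V_4 = 59.21
Node n5: branches {C1, I1, R5, I3, V1} → V_5 = 60.50
Source currents: i(L1)=-0.8369, i(L2)=0.8369, i(V1)=-0.06091

0.7771 A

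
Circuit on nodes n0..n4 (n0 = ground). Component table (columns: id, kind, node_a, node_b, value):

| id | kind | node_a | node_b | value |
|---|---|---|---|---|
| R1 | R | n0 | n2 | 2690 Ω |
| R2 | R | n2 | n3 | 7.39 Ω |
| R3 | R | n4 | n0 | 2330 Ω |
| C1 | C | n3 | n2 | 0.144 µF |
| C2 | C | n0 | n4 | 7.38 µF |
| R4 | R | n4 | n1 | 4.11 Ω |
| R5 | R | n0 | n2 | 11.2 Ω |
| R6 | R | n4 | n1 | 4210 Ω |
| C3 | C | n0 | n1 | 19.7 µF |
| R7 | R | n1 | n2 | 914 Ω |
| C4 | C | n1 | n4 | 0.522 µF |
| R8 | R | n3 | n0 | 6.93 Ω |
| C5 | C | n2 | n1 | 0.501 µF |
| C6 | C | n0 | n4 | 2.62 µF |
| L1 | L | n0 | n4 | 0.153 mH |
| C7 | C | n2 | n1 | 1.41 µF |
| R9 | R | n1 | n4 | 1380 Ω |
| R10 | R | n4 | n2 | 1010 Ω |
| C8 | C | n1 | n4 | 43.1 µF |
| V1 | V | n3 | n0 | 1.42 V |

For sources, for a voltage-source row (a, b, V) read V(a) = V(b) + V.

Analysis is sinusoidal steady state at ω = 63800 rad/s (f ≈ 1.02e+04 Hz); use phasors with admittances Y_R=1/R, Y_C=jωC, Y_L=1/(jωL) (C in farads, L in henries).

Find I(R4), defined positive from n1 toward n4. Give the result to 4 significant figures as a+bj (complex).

MNA unknowns: 4 node voltages V₁..V_4 plus 1 source current (V1)
R1: Y=0.0003717+0.000j on G[0,2]
R2: Y=0.1353+0.000j on G[2,3]
R3: Y=0.0004292+0.000j on G[4,0]
C1: Y=0.000+0.009187j on G[3,2]
C2: Y=0.000+0.4708j on G[0,4]
R4: Y=0.2433+0.000j on G[4,1]
R5: Y=0.08929+0.000j on G[0,2]
R6: Y=0.0002375+0.000j on G[4,1]
C3: Y=0.000+1.257j on G[0,1]
R7: Y=0.001094+0.000j on G[1,2]
C4: Y=0.000+0.03330j on G[1,4]
R8: Y=0.1443+0.000j on G[3,0]
C5: Y=0.000+0.03196j on G[2,1]
C6: Y=0.000+0.1672j on G[0,4]
L1: Y=0.000-0.1024j on G[0,4]
C7: Y=0.000+0.08996j on G[2,1]
R9: Y=0.0007246+0.000j on G[1,4]
R10: Y=0.0009901+0.000j on G[4,2]
C8: Y=0.000+2.750j on G[1,4]
V1: row V3−V0=1.42, i_V1 at 3,0
solve → V1=0.04503-0.02121j, V2=0.6788-0.3105j, V3=1.420+0.000j, V4=0.03748-0.01853j
aux → i_V1=-0.3024-0.04882j

0.001837-0.0006522j A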